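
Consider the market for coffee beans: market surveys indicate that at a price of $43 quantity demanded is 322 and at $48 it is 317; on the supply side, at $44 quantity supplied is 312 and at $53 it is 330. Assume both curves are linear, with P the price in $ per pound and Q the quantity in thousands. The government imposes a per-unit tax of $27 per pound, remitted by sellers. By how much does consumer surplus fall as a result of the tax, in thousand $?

Consumer surplus falls by $5562 thousand.

Demand slope: (317 − 322)/(48 − 43) = -1, so Qd = 365 − P.
Supply slope: (330 − 312)/(53 − 44) = 2, so Qs = 2P + 224.
Without the tax, 365 − P = 2P + 224 gives 3P = 141, so P* = $47 and Q* = 318.
With the tax collected from sellers, supply shifts: Qs = 2(P − 27) + 224.
Solving gives Q = 300 with consumers paying $65 and sellers receiving $38 (the $27 wedge).
ΔCS is the trapezoid between Q = 300 and Q = 318 of height $18: ½ · (318 + 300) · 18 = $5562.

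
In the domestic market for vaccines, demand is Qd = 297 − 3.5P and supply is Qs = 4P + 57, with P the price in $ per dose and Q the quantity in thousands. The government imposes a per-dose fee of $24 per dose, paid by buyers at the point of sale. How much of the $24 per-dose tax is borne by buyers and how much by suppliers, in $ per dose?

Buyers bear $12.8 per dose; suppliers bear $11.2 per dose.

Before the tax: set 297 − 3.5P = 4P + 57 → P* = $32, Q* = 185.
With the tax collected from buyers, demand (in seller-price terms) shifts: Qd = 297 − 3.5(P + 24).
Solving gives Q = 140.2 with buyers paying $44.8 and suppliers receiving $20.8 (the $24 wedge).
Burden on buyers: $12.8; on suppliers: $11.2. (They sum to $24.)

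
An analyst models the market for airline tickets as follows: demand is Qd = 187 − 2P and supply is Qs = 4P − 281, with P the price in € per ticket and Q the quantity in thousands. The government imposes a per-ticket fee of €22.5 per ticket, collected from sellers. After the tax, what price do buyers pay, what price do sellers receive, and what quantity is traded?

Without the tax, 187 − 2P = 4P − 281 gives 6P = 468, so P* = €78 and Q* = 31.
With the tax collected from sellers, supply shifts: Qs = 4(P − 22.5) − 281.
New equilibrium: buyers pay €93, sellers receive €70.5, Q = 1. (Wedge: Pb − Ps = 22.5.)

Buyers pay €93; sellers receive €70.5; quantity = 1.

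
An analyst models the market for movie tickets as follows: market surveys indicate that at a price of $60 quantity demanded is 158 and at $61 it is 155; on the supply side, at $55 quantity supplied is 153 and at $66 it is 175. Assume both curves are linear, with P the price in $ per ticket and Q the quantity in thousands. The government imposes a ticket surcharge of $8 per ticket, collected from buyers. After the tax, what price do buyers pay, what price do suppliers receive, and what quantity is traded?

Demand slope: (155 − 158)/(61 − 60) = -3, so Qd = 338 − 3P.
Supply slope: (175 − 153)/(66 − 55) = 2, so Qs = 2P + 43.
Before the tax: set 338 − 3P = 2P + 43 → P* = $59, Q* = 161.
With the tax collected from buyers, demand (in seller-price terms) shifts: Qd = 338 − 3(P + 8).
Solving gives Q = 151.4 with buyers paying $62.2 and suppliers receiving $54.2 (the $8 wedge).

Buyers pay $62.2; suppliers receive $54.2; quantity = 151.4.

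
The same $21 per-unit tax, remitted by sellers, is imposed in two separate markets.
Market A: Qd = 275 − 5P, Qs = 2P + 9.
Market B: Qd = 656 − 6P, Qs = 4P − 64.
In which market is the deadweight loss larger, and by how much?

Market A: pre-tax P* = $38, Q* = 85; post-tax Q = 55; deadweight loss = $315.
Market B: pre-tax P* = $72, Q* = 224; post-tax Q = 173.6; deadweight loss = $529.2.
Difference: $315 vs $529.2 → market B is larger by $214.2.

Market B, by $214.2.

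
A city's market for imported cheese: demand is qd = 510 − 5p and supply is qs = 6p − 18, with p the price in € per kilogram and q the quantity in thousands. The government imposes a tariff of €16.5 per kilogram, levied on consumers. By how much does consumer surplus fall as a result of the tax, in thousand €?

Without the tax, 510 − 5p = 6p − 18 gives 11p = 528, so p* = €48 and q* = 270.
With the tax collected from consumers, demand (in seller-price terms) shifts: qd = 510 − 5(p + 16.5).
Solving gives q = 225 with consumers paying €57 and producers receiving €40.5 (the €16.5 wedge).
ΔCS is the trapezoid between Q = 225 and Q = 270 of height €9: ½ · (270 + 225) · 9 = €2227.5.

Consumer surplus falls by €2227.5 thousand.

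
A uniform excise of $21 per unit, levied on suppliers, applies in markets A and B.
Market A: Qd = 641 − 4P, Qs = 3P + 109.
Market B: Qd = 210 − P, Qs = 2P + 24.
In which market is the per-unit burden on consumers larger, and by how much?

Market B, by $5.

Market A: pre-tax P* = $76, Q* = 337; post-tax Q = 301; per-unit burden on consumers = $9.
Market B: pre-tax P* = $62, Q* = 148; post-tax Q = 134; per-unit burden on consumers = $14.
Difference: $9 vs $14 → market B is larger by $5.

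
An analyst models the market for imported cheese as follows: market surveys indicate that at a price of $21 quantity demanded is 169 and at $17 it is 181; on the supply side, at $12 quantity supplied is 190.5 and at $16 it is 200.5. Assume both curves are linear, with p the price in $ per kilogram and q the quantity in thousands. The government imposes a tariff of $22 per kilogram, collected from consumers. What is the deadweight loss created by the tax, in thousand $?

Deadweight loss = $330 thousand.

Demand slope: (181 − 169)/(17 − 21) = -3, so qd = 232 − 3p.
Supply slope: (200.5 − 190.5)/(16 − 12) = 2.5, so qs = 2.5p + 160.5.
Without the tax, 232 − 3p = 2.5p + 160.5 gives 5.5p = 71.5, so p* = $13 and q* = 193.
With the tax collected from consumers, demand (in seller-price terms) shifts: qd = 232 − 3(p + 22).
New equilibrium: consumers pay $23, producers receive $1, q = 163. (Wedge: pb − ps = 22.)
Quantity falls by |ΔQ| = |193 − 163| = 30.
DWL = ½ · t · |ΔQ| = ½ · 22 · 30 = $330.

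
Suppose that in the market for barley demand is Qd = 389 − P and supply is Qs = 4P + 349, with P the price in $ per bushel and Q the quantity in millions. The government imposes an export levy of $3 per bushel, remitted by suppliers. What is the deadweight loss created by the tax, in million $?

Before the tax: set 389 − P = 4P + 349 → P* = $8, Q* = 381.
With the tax collected from suppliers, supply shifts: Qs = 4(P − 3) + 349.
Solving gives Q = 378.6 with buyers paying $10.4 and suppliers receiving $7.4 (the $3 wedge).
Quantity falls by |ΔQ| = |381 − 378.6| = 2.4.
DWL = ½ · t · |ΔQ| = ½ · 3 · 2.4 = $3.6.

Deadweight loss = $3.6 million.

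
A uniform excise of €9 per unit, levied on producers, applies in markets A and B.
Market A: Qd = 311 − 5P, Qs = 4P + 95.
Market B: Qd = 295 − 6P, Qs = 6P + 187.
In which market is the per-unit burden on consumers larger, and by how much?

Market A: pre-tax P* = €24, Q* = 191; post-tax Q = 171; per-unit burden on consumers = €4.
Market B: pre-tax P* = €9, Q* = 241; post-tax Q = 214; per-unit burden on consumers = €4.5.
Difference: €4 vs €4.5 → market B is larger by €0.5.

Market B, by €0.5.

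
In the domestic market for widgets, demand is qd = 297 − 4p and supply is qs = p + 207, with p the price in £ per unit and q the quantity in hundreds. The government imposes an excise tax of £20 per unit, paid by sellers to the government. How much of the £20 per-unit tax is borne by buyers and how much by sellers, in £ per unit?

Buyers bear £4 per unit; sellers bear £16 per unit.

Before the tax: set 297 − 4p = p + 207 → p* = £18, q* = 225.
With the tax collected from sellers, supply shifts: qs = (p − 20) + 207.
Solving gives q = 209 with buyers paying £22 and sellers receiving £2 (the £20 wedge).
Burden on buyers: £4; on sellers: £16. (They sum to £20.)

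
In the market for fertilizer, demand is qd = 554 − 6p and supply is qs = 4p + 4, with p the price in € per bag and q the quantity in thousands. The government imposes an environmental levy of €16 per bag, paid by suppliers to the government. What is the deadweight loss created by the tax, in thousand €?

Before the tax: set 554 − 6p = 4p + 4 → p* = €55, q* = 224.
With the tax collected from suppliers, supply shifts: qs = 4(p − 16) + 4.
New equilibrium: consumers pay €61.4, suppliers receive €45.4, q = 185.6. (Wedge: pb − ps = 16.)
Quantity falls by |ΔQ| = |224 − 185.6| = 38.4.
DWL = ½ · t · |ΔQ| = ½ · 16 · 38.4 = €307.2.

Deadweight loss = €307.2 thousand.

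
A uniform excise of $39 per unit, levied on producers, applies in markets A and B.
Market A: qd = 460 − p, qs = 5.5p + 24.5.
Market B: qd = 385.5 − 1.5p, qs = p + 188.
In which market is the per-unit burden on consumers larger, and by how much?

Market A: pre-tax p* = $67, q* = 393; post-tax q = 360; per-unit burden on consumers = $33.
Market B: pre-tax p* = $79, q* = 267; post-tax q = 243.6; per-unit burden on consumers = $15.6.
Difference: $33 vs $15.6 → market A is larger by $17.4.

Market A, by $17.4.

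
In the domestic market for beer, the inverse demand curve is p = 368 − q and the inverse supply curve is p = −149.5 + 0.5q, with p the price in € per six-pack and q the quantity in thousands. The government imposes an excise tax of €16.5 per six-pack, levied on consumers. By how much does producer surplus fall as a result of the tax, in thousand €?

Rewrite in direct form: qd = 368 − p and qs = 2p + 299.
Before the tax: set 368 − p = 2p + 299 → p* = €23, q* = 345.
With the tax collected from consumers, demand (in seller-price terms) shifts: qd = 368 − (p + 16.5).
New equilibrium: consumers pay €34, sellers receive €17.5, q = 334. (Wedge: pb − ps = 16.5.)
ΔPS is the trapezoid between Q = 334 and Q = 345 of height €5.5: ½ · (345 + 334) · 5.5 = €1867.25.

Producer surplus falls by €1867.25 thousand.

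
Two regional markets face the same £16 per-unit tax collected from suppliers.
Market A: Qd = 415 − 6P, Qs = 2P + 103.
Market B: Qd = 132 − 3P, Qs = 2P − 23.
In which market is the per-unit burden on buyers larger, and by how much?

Market B, by £2.4.

Market A: pre-tax P* = £39, Q* = 181; post-tax Q = 157; per-unit burden on buyers = £4.
Market B: pre-tax P* = £31, Q* = 39; post-tax Q = 19.8; per-unit burden on buyers = £6.4.
Difference: £4 vs £6.4 → market B is larger by £2.4.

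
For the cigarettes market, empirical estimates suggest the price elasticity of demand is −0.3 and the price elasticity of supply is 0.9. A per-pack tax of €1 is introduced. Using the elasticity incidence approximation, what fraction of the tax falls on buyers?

Buyers' share ≈ 0.75.

Incidence ratio: buyers' share ≈ εs / (εs + |εd|) = 0.9 / (0.9 + 0.3) = 0.75.
Supply is the more elastic side, so buyers bear the larger share.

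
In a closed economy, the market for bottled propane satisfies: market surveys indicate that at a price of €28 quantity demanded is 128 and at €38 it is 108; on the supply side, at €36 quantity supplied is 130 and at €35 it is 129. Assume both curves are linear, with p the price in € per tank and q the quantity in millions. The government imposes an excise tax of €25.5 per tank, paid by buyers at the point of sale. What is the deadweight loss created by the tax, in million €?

Deadweight loss = €216.75 million.

Demand slope: (108 − 128)/(38 − 28) = -2, so qd = 184 − 2p.
Supply slope: (129 − 130)/(35 − 36) = 1, so qs = p + 94.
Before the tax: set 184 − 2p = p + 94 → p* = €30, q* = 124.
With the tax collected from buyers, demand (in seller-price terms) shifts: qd = 184 − 2(p + 25.5).
Solving gives q = 107 with buyers paying €38.5 and producers receiving €13 (the €25.5 wedge).
Quantity falls by |ΔQ| = |124 − 107| = 17.
DWL = ½ · t · |ΔQ| = ½ · 25.5 · 17 = €216.75.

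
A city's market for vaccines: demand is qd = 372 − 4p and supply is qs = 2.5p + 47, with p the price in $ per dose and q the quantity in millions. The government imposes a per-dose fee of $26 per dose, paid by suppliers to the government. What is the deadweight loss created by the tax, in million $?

Before the tax: set 372 − 4p = 2.5p + 47 → p* = $50, q* = 172.
With the tax collected from suppliers, supply shifts: qs = 2.5(p − 26) + 47.
New equilibrium: buyers pay $60, suppliers receive $34, q = 132. (Wedge: pb − ps = 26.)
Quantity falls by |ΔQ| = |172 − 132| = 40.
DWL = ½ · t · |ΔQ| = ½ · 26 · 40 = $520.

Deadweight loss = $520 million.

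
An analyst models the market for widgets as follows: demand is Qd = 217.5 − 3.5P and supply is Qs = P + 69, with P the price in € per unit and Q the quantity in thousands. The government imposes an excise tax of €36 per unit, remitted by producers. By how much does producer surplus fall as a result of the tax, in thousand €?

Producer surplus falls by €2464 thousand.

Before the tax: set 217.5 − 3.5P = P + 69 → P* = €33, Q* = 102.
With the tax collected from producers, supply shifts: Qs = (P − 36) + 69.
Solving gives Q = 74 with buyers paying €41 and producers receiving €5 (the €36 wedge).
ΔPS is the trapezoid between Q = 74 and Q = 102 of height €28: ½ · (102 + 74) · 28 = €2464.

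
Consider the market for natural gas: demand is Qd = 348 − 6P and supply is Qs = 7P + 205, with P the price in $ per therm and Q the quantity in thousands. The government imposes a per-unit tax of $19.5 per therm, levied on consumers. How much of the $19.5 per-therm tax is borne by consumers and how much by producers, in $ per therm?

Without the tax, 348 − 6P = 7P + 205 gives 13P = 143, so P* = $11 and Q* = 282.
With the tax collected from consumers, demand (in seller-price terms) shifts: Qd = 348 − 6(P + 19.5).
New equilibrium: consumers pay $21.5, producers receive $2, Q = 219. (Wedge: Pb − Ps = 19.5.)
Burden on consumers: $10.5; on producers: $9. (They sum to $19.5.)
The less price-elastic side of the market bears the larger share of a per-unit tax.

Consumers bear $10.5 per therm; producers bear $9 per therm.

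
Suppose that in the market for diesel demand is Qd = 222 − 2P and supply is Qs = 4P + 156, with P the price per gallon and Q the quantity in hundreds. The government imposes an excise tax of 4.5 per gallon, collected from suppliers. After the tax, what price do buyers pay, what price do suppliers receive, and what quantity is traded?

Buyers pay 14; suppliers receive 9.5; quantity = 194.

Without the tax, 222 − 2P = 4P + 156 gives 6P = 66, so P* = 11 and Q* = 200.
With the tax collected from suppliers, supply shifts: Qs = 4(P − 4.5) + 156.
New equilibrium: buyers pay 14, suppliers receive 9.5, Q = 194. (Wedge: Pb − Ps = 4.5.)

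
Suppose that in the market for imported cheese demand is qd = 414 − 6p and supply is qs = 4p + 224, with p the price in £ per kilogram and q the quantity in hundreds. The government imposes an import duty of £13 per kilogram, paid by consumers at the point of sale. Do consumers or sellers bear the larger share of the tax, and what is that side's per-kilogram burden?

Without the tax, 414 − 6p = 4p + 224 gives 10p = 190, so p* = £19 and q* = 300.
With the tax collected from consumers, demand (in seller-price terms) shifts: qd = 414 − 6(p + 13).
New equilibrium: consumers pay £24.2, sellers receive £11.2, q = 268.8. (Wedge: pb − ps = 13.)
Per-kilogram burden: consumers £5.2, sellers £7.8.
Sellers take the larger share because supply is less price-elastic here (demand slope 6 vs supply slope 4).
The less price-elastic side of the market bears the larger share of a per-unit tax.

Sellers bear the larger share: £7.8 per kilogram.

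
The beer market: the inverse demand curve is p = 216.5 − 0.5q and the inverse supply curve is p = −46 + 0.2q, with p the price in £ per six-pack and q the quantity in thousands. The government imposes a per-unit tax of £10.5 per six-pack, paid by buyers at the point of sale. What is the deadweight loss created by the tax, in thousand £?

Deadweight loss = £78.75 thousand.

Rewrite in direct form: qd = 433 − 2p and qs = 5p + 230.
Without the tax, 433 − 2p = 5p + 230 gives 7p = 203, so p* = £29 and q* = 375.
With the tax collected from buyers, demand (in seller-price terms) shifts: qd = 433 − 2(p + 10.5).
Solving gives q = 360 with buyers paying £36.5 and suppliers receiving £26 (the £10.5 wedge).
Quantity falls by |ΔQ| = |375 − 360| = 15.
DWL = ½ · t · |ΔQ| = ½ · 10.5 · 15 = £78.75.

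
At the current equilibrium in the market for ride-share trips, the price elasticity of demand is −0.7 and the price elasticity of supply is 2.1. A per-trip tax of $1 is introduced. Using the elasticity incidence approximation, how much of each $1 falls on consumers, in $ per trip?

Consumers bear ≈ $0.75 per trip.

Incidence ratio: consumers' share ≈ εs / (εs + |εd|) = 2.1 / (2.1 + 0.7) = 0.75.
So consumers bear ≈ 0.75 × $1 = $0.75; suppliers bear $0.25.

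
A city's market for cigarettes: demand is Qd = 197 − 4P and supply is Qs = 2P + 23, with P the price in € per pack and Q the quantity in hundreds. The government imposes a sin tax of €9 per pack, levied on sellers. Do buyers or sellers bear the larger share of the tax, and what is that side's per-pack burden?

Before the tax: set 197 − 4P = 2P + 23 → P* = €29, Q* = 81.
With the tax collected from sellers, supply shifts: Qs = 2(P − 9) + 23.
Solving gives Q = 69 with buyers paying €32 and sellers receiving €23 (the €9 wedge).
Per-pack burden: buyers €3, sellers €6.
Sellers take the larger share because supply is less price-elastic here (demand slope 4 vs supply slope 2).
The less price-elastic side of the market bears the larger share of a per-unit tax.

Sellers bear the larger share: €6 per pack.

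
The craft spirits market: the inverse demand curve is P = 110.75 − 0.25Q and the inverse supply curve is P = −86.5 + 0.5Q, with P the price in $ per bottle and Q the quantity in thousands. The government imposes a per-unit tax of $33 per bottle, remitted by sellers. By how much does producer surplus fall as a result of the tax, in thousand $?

Producer surplus falls by $5302 thousand.

Rewrite in direct form: Qd = 443 − 4P and Qs = 2P + 173.
Before the tax: set 443 − 4P = 2P + 173 → P* = $45, Q* = 263.
With the tax collected from sellers, supply shifts: Qs = 2(P − 33) + 173.
Solving gives Q = 219 with consumers paying $56 and sellers receiving $23 (the $33 wedge).
ΔPS is the trapezoid between Q = 219 and Q = 263 of height $22: ½ · (263 + 219) · 22 = $5302.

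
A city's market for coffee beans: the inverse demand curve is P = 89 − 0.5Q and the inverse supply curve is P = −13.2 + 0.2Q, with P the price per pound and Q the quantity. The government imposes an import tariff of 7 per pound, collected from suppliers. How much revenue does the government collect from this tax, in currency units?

Tax revenue = 952.

Rewrite in direct form: Qd = 178 − 2P and Qs = 5P + 66.
Without the tax, 178 − 2P = 5P + 66 gives 7P = 112, so P* = 16 and Q* = 146.
With the tax collected from suppliers, supply shifts: Qs = 5(P − 7) + 66.
Solving gives Q = 136 with consumers paying 21 and suppliers receiving 14 (the 7 wedge).
Revenue = t · Q = 7 · 136 = 952.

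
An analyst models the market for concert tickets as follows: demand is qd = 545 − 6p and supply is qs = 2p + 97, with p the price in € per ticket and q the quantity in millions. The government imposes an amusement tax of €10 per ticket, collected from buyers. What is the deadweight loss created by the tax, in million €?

Without the tax, 545 − 6p = 2p + 97 gives 8p = 448, so p* = €56 and q* = 209.
With the tax collected from buyers, demand (in seller-price terms) shifts: qd = 545 − 6(p + 10).
Solving gives q = 194 with buyers paying €58.5 and suppliers receiving €48.5 (the €10 wedge).
Quantity falls by |ΔQ| = |209 − 194| = 15.
DWL = ½ · t · |ΔQ| = ½ · 10 · 15 = €75.

Deadweight loss = €75 million.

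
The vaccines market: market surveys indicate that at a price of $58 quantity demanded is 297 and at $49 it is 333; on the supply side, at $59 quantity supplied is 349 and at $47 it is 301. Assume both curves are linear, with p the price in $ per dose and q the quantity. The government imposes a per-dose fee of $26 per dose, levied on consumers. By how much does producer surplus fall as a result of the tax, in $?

Demand slope: (333 − 297)/(49 − 58) = -4, so qd = 529 − 4p.
Supply slope: (301 − 349)/(47 − 59) = 4, so qs = 4p + 113.
Before the tax: set 529 − 4p = 4p + 113 → p* = $52, q* = 321.
With the tax collected from consumers, demand (in seller-price terms) shifts: qd = 529 − 4(p + 26).
Solving gives q = 269 with consumers paying $65 and suppliers receiving $39 (the $26 wedge).
ΔPS is the trapezoid between Q = 269 and Q = 321 of height $13: ½ · (321 + 269) · 13 = $3835.

Producer surplus falls by $3835.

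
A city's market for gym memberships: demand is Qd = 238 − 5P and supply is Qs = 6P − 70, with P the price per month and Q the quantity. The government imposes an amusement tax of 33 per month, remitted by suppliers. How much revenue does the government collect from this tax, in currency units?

Without the tax, 238 − 5P = 6P − 70 gives 11P = 308, so P* = 28 and Q* = 98.
With the tax collected from suppliers, supply shifts: Qs = 6(P − 33) − 70.
Solving gives Q = 8 with consumers paying 46 and suppliers receiving 13 (the 33 wedge).
Revenue = t · Q = 33 · 8 = 264.

Tax revenue = 264.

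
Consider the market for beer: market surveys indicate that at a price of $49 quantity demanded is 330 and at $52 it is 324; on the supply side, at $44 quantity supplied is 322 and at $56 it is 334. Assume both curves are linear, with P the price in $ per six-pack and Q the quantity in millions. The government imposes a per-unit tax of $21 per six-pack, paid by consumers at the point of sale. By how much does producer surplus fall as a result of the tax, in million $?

Producer surplus falls by $4494 million.

Demand slope: (324 − 330)/(52 − 49) = -2, so Qd = 428 − 2P.
Supply slope: (334 − 322)/(56 − 44) = 1, so Qs = P + 278.
Before the tax: set 428 − 2P = P + 278 → P* = $50, Q* = 328.
With the tax collected from consumers, demand (in seller-price terms) shifts: Qd = 428 − 2(P + 21).
New equilibrium: consumers pay $57, suppliers receive $36, Q = 314. (Wedge: Pb − Ps = 21.)
ΔPS is the trapezoid between Q = 314 and Q = 328 of height $14: ½ · (328 + 314) · 14 = $4494.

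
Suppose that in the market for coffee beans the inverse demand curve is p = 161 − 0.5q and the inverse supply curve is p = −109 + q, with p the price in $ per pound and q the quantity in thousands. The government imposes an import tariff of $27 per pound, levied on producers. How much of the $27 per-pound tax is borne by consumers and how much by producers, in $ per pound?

Consumers bear $9 per pound; producers bear $18 per pound.

Rewrite in direct form: qd = 322 − 2p and qs = p + 109.
Without the tax, 322 − 2p = p + 109 gives 3p = 213, so p* = $71 and q* = 180.
With the tax collected from producers, supply shifts: qs = (p − 27) + 109.
New equilibrium: consumers pay $80, producers receive $53, q = 162. (Wedge: pb − ps = 27.)
Burden on consumers: $9; on producers: $18. (They sum to $27.)
The less price-elastic side of the market bears the larger share of a per-unit tax.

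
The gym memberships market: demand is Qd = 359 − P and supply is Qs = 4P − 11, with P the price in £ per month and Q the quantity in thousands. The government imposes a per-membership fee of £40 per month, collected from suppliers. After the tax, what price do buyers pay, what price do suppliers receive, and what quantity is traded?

Buyers pay £106; suppliers receive £66; quantity = 253.

Before the tax: set 359 − P = 4P − 11 → P* = £74, Q* = 285.
With the tax collected from suppliers, supply shifts: Qs = 4(P − 40) − 11.
Solving gives Q = 253 with buyers paying £106 and suppliers receiving £66 (the £40 wedge).
The less price-elastic side of the market bears the larger share of a per-unit tax.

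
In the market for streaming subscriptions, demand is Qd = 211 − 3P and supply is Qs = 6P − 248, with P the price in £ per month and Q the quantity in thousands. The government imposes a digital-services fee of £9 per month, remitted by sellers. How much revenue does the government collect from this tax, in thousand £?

Tax revenue = £360 thousand.

Before the tax: set 211 − 3P = 6P − 248 → P* = £51, Q* = 58.
With the tax collected from sellers, supply shifts: Qs = 6(P − 9) − 248.
Solving gives Q = 40 with consumers paying £57 and sellers receiving £48 (the £9 wedge).
Revenue = t · Q = 9 · 40 = £360.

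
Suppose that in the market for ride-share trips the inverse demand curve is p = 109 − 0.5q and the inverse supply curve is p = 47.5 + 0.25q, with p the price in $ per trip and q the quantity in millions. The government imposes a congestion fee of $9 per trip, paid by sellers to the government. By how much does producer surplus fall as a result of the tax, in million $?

Producer surplus falls by $228 million.

Rewrite in direct form: qd = 218 − 2p and qs = 4p − 190.
Before the tax: set 218 − 2p = 4p − 190 → p* = $68, q* = 82.
With the tax collected from sellers, supply shifts: qs = 4(p − 9) − 190.
New equilibrium: consumers pay $74, sellers receive $65, q = 70. (Wedge: pb − ps = 9.)
ΔPS is the trapezoid between Q = 70 and Q = 82 of height $3: ½ · (82 + 70) · 3 = $228.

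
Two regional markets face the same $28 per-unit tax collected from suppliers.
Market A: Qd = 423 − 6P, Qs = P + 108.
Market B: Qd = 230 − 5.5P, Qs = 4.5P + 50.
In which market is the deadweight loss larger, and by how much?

Market B, by $634.2.

Market A: pre-tax P* = $45, Q* = 153; post-tax Q = 129; deadweight loss = $336.
Market B: pre-tax P* = $18, Q* = 131; post-tax Q = 61.7; deadweight loss = $970.2.
Difference: $336 vs $970.2 → market B is larger by $634.2.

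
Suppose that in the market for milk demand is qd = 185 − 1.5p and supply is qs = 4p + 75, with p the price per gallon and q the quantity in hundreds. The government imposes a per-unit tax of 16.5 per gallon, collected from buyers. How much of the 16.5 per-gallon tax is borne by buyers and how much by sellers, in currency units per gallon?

Before the tax: set 185 − 1.5p = 4p + 75 → p* = 20, q* = 155.
With the tax collected from buyers, demand (in seller-price terms) shifts: qd = 185 − 1.5(p + 16.5).
New equilibrium: buyers pay 32, sellers receive 15.5, q = 137. (Wedge: pb − ps = 16.5.)
Burden on buyers: 12; on sellers: 4.5. (They sum to 16.5.)
The less price-elastic side of the market bears the larger share of a per-unit tax.

Buyers bear 12 per gallon; sellers bear 4.5 per gallon.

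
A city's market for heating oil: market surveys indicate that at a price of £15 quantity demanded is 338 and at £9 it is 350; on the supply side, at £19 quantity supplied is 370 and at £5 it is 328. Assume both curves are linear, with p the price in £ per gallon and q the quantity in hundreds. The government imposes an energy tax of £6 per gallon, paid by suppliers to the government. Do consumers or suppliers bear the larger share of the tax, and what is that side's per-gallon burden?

Consumers bear the larger share: £3.6 per gallon.

Demand slope: (350 − 338)/(9 − 15) = -2, so qd = 368 − 2p.
Supply slope: (328 − 370)/(5 − 19) = 3, so qs = 3p + 313.
Without the tax, 368 − 2p = 3p + 313 gives 5p = 55, so p* = £11 and q* = 346.
With the tax collected from suppliers, supply shifts: qs = 3(p − 6) + 313.
New equilibrium: consumers pay £14.6, suppliers receive £8.6, q = 338.8. (Wedge: pb − ps = 6.)
Per-gallon burden: consumers £3.6, suppliers £2.4.
Consumers take the larger share because demand is less price-elastic here (demand slope 2 vs supply slope 3).
The less price-elastic side of the market bears the larger share of a per-unit tax.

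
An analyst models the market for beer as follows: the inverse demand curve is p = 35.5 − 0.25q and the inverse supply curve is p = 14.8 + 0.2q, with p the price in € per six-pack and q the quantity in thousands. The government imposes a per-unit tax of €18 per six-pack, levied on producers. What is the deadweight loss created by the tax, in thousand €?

Rewrite in direct form: qd = 142 − 4p and qs = 5p − 74.
Before the tax: set 142 − 4p = 5p − 74 → p* = €24, q* = 46.
With the tax collected from producers, supply shifts: qs = 5(p − 18) − 74.
Solving gives q = 6 with consumers paying €34 and producers receiving €16 (the €18 wedge).
Quantity falls by |ΔQ| = |46 − 6| = 40.
DWL = ½ · t · |ΔQ| = ½ · 18 · 40 = €360.

Deadweight loss = €360 thousand.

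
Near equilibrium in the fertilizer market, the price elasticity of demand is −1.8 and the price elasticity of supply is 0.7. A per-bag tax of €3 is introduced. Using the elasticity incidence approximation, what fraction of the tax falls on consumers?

Consumers' share ≈ 0.28.

Incidence ratio: consumers' share ≈ εs / (εs + |εd|) = 0.7 / (0.7 + 1.8) = 0.28.
Supply is the less elastic side, so consumers bear the smaller share.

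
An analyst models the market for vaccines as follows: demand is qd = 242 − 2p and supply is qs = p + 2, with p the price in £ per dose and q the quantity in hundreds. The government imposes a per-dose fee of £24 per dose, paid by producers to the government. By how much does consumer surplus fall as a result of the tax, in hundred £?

Without the tax, 242 − 2p = p + 2 gives 3p = 240, so p* = £80 and q* = 82.
With the tax collected from producers, supply shifts: qs = (p − 24) + 2.
New equilibrium: buyers pay £88, producers receive £64, q = 66. (Wedge: pb − ps = 24.)
ΔCS is the trapezoid between Q = 66 and Q = 82 of height £8: ½ · (82 + 66) · 8 = £592.

Consumer surplus falls by £592 hundred.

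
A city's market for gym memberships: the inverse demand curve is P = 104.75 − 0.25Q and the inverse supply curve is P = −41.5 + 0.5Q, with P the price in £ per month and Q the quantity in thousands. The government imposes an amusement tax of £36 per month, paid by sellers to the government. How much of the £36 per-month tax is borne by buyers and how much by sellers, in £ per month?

Rewrite in direct form: Qd = 419 − 4P and Qs = 2P + 83.
Before the tax: set 419 − 4P = 2P + 83 → P* = £56, Q* = 195.
With the tax collected from sellers, supply shifts: Qs = 2(P − 36) + 83.
Solving gives Q = 147 with buyers paying £68 and sellers receiving £32 (the £36 wedge).
Burden on buyers: £12; on sellers: £24. (They sum to £36.)
The less price-elastic side of the market bears the larger share of a per-unit tax.

Buyers bear £12 per month; sellers bear £24 per month.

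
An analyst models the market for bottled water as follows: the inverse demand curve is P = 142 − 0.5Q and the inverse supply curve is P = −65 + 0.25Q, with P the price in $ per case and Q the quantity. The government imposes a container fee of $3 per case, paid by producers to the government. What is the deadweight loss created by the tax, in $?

Inverting to Q(P) form: Qd = 284 − 2P; Qs = 4P + 260.
Before the tax: set 284 − 2P = 4P + 260 → P* = $4, Q* = 276.
With the tax collected from producers, supply shifts: Qs = 4(P − 3) + 260.
Solving gives Q = 272 with consumers paying $6 and producers receiving $3 (the $3 wedge).
Quantity falls by |ΔQ| = |276 − 272| = 4.
DWL = ½ · t · |ΔQ| = ½ · 3 · 4 = $6.

Deadweight loss = $6.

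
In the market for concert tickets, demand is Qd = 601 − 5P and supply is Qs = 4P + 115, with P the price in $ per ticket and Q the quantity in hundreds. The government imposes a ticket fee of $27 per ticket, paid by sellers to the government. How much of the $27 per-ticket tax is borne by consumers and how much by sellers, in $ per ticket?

Consumers bear $12 per ticket; sellers bear $15 per ticket.

Before the tax: set 601 − 5P = 4P + 115 → P* = $54, Q* = 331.
With the tax collected from sellers, supply shifts: Qs = 4(P − 27) + 115.
Solving gives Q = 271 with consumers paying $66 and sellers receiving $39 (the $27 wedge).
Burden on consumers: $12; on sellers: $15. (They sum to $27.)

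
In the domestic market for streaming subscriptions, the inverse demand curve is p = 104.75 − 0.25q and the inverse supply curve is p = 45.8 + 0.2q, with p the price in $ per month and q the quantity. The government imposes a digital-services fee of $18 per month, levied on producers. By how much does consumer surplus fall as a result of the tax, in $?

Consumer surplus falls by $1110.

Rewrite in direct form: qd = 419 − 4p and qs = 5p − 229.
Before the tax: set 419 − 4p = 5p − 229 → p* = $72, q* = 131.
With the tax collected from producers, supply shifts: qs = 5(p − 18) − 229.
New equilibrium: consumers pay $82, producers receive $64, q = 91. (Wedge: pb − ps = 18.)
ΔCS is the trapezoid between Q = 91 and Q = 131 of height $10: ½ · (131 + 91) · 10 = $1110.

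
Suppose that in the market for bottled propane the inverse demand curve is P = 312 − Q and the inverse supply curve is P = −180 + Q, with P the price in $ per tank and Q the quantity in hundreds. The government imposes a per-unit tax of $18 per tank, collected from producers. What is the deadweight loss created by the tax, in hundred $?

Deadweight loss = $81 hundred.

Rewrite in direct form: Qd = 312 − P and Qs = P + 180.
Before the tax: set 312 − P = P + 180 → P* = $66, Q* = 246.
With the tax collected from producers, supply shifts: Qs = (P − 18) + 180.
New equilibrium: consumers pay $75, producers receive $57, Q = 237. (Wedge: Pb − Ps = 18.)
Quantity falls by |ΔQ| = |246 − 237| = 9.
DWL = ½ · t · |ΔQ| = ½ · 18 · 9 = $81.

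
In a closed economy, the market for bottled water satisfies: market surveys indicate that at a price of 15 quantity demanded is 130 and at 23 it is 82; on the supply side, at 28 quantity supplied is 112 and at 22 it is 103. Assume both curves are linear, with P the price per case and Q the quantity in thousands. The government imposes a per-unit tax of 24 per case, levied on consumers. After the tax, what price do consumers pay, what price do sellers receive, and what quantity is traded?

Consumers pay 24.8; sellers receive 0.8; quantity = 71.2.

Demand slope: (82 − 130)/(23 − 15) = -6, so Qd = 220 − 6P.
Supply slope: (103 − 112)/(22 − 28) = 1.5, so Qs = 1.5P + 70.
Before the tax: set 220 − 6P = 1.5P + 70 → P* = 20, Q* = 100.
With the tax collected from consumers, demand (in seller-price terms) shifts: Qd = 220 − 6(P + 24).
New equilibrium: consumers pay 24.8, sellers receive 0.8, Q = 71.2. (Wedge: Pb − Ps = 24.)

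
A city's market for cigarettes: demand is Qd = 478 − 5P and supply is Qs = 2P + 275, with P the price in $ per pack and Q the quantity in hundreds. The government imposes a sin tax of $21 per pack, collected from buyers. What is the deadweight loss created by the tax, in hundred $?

Deadweight loss = $315 hundred.

Before the tax: set 478 − 5P = 2P + 275 → P* = $29, Q* = 333.
With the tax collected from buyers, demand (in seller-price terms) shifts: Qd = 478 − 5(P + 21).
New equilibrium: buyers pay $35, producers receive $14, Q = 303. (Wedge: Pb − Ps = 21.)
Quantity falls by |ΔQ| = |333 − 303| = 30.
DWL = ½ · t · |ΔQ| = ½ · 21 · 30 = $315.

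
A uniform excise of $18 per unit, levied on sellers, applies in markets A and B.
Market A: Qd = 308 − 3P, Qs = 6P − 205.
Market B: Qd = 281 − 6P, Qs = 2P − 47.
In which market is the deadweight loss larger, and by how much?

Market A, by $81.

Market A: pre-tax P* = $57, Q* = 137; post-tax Q = 101; deadweight loss = $324.
Market B: pre-tax P* = $41, Q* = 35; post-tax Q = 8; deadweight loss = $243.
Difference: $324 vs $243 → market A is larger by $81.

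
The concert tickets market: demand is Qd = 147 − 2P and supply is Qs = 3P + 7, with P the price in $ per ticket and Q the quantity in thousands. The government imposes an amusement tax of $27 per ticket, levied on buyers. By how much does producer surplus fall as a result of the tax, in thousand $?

Before the tax: set 147 − 2P = 3P + 7 → P* = $28, Q* = 91.
With the tax collected from buyers, demand (in seller-price terms) shifts: Qd = 147 − 2(P + 27).
New equilibrium: buyers pay $44.2, suppliers receive $17.2, Q = 58.6. (Wedge: Pb − Ps = 27.)
ΔPS is the trapezoid between Q = 58.6 and Q = 91 of height $10.8: ½ · (91 + 58.6) · 10.8 = $807.84.

Producer surplus falls by $807.84 thousand.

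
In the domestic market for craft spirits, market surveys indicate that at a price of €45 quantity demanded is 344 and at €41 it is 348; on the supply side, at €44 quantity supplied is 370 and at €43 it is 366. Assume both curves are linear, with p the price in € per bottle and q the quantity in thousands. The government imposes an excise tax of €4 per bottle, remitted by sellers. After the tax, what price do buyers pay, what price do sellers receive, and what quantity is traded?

Demand slope: (348 − 344)/(41 − 45) = -1, so qd = 389 − p.
Supply slope: (366 − 370)/(43 − 44) = 4, so qs = 4p + 194.
Without the tax, 389 − p = 4p + 194 gives 5p = 195, so p* = €39 and q* = 350.
With the tax collected from sellers, supply shifts: qs = 4(p − 4) + 194.
Solving gives q = 346.8 with buyers paying €42.2 and sellers receiving €38.2 (the €4 wedge).

Buyers pay €42.2; sellers receive €38.2; quantity = 346.8.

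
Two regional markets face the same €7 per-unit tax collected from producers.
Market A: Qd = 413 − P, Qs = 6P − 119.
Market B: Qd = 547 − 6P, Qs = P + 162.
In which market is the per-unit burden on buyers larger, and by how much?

Market A: pre-tax P* = €76, Q* = 337; post-tax Q = 331; per-unit burden on buyers = €6.
Market B: pre-tax P* = €55, Q* = 217; post-tax Q = 211; per-unit burden on buyers = €1.
Difference: €6 vs €1 → market A is larger by €5.

Market A, by €5.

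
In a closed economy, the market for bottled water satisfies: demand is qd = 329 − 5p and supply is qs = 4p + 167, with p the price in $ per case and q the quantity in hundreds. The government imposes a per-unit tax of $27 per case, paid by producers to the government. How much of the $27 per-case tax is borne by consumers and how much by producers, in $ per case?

Before the tax: set 329 − 5p = 4p + 167 → p* = $18, q* = 239.
With the tax collected from producers, supply shifts: qs = 4(p − 27) + 167.
Solving gives q = 179 with consumers paying $30 and producers receiving $3 (the $27 wedge).
Burden on consumers: $12; on producers: $15. (They sum to $27.)
The less price-elastic side of the market bears the larger share of a per-unit tax.

Consumers bear $12 per case; producers bear $15 per case.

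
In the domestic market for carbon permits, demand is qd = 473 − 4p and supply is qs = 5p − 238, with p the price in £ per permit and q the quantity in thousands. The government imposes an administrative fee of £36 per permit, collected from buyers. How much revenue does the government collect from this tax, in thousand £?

Tax revenue = £2772 thousand.

Without the tax, 473 − 4p = 5p − 238 gives 9p = 711, so p* = £79 and q* = 157.
With the tax collected from buyers, demand (in seller-price terms) shifts: qd = 473 − 4(p + 36).
New equilibrium: buyers pay £99, suppliers receive £63, q = 77. (Wedge: pb − ps = 36.)
Revenue = t · Q = 36 · 77 = £2772.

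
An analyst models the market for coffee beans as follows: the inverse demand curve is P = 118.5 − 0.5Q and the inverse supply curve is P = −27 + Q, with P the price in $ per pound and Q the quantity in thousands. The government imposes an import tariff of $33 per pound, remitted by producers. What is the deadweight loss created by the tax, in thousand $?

Inverting to Q(P) form: Qd = 237 − 2P; Qs = P + 27.
Without the tax, 237 − 2P = P + 27 gives 3P = 210, so P* = $70 and Q* = 97.
With the tax collected from producers, supply shifts: Qs = (P − 33) + 27.
Solving gives Q = 75 with buyers paying $81 and producers receiving $48 (the $33 wedge).
Quantity falls by |ΔQ| = |97 − 75| = 22.
DWL = ½ · t · |ΔQ| = ½ · 33 · 22 = $363.

Deadweight loss = $363 thousand.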